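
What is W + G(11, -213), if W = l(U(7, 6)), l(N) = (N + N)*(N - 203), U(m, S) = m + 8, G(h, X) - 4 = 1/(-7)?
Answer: -39453/7 ≈ -5636.1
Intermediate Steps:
G(h, X) = 27/7 (G(h, X) = 4 + 1/(-7) = 4 - 1/7 = 27/7)
U(m, S) = 8 + m
l(N) = 2*N*(-203 + N) (l(N) = (2*N)*(-203 + N) = 2*N*(-203 + N))
W = -5640 (W = 2*(8 + 7)*(-203 + (8 + 7)) = 2*15*(-203 + 15) = 2*15*(-188) = -5640)
W + G(11, -213) = -5640 + 27/7 = -39453/7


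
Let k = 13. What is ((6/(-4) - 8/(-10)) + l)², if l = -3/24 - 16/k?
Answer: 1142761/270400 ≈ 4.2262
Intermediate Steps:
l = -141/104 (l = -3/24 - 16/13 = -3*1/24 - 16*1/13 = -⅛ - 16/13 = -141/104 ≈ -1.3558)
((6/(-4) - 8/(-10)) + l)² = ((6/(-4) - 8/(-10)) - 141/104)² = ((6*(-¼) - 8*(-⅒)) - 141/104)² = ((-3/2 + ⅘) - 141/104)² = (-7/10 - 141/104)² = (-1069/520)² = 1142761/270400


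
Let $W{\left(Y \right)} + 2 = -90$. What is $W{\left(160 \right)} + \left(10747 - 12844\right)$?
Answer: $-2189$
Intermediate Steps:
$W{\left(Y \right)} = -92$ ($W{\left(Y \right)} = -2 - 90 = -92$)
$W{\left(160 \right)} + \left(10747 - 12844\right) = -92 + \left(10747 - 12844\right) = -92 - 2097 = -2189$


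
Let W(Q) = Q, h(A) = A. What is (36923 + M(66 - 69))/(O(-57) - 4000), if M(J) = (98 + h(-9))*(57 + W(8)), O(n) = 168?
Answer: -10677/958 ≈ -11.145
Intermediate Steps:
M(J) = 5785 (M(J) = (98 - 9)*(57 + 8) = 89*65 = 5785)
(36923 + M(66 - 69))/(O(-57) - 4000) = (36923 + 5785)/(168 - 4000) = 42708/(-3832) = 42708*(-1/3832) = -10677/958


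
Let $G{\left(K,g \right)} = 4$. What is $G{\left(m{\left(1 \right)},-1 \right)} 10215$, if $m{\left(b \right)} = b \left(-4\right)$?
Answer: $40860$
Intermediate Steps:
$m{\left(b \right)} = - 4 b$
$G{\left(m{\left(1 \right)},-1 \right)} 10215 = 4 \cdot 10215 = 40860$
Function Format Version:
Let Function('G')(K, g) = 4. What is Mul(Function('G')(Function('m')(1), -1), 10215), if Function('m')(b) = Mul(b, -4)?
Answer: 40860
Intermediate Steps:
Function('m')(b) = Mul(-4, b)
Mul(Function('G')(Function('m')(1), -1), 10215) = Mul(4, 10215) = 40860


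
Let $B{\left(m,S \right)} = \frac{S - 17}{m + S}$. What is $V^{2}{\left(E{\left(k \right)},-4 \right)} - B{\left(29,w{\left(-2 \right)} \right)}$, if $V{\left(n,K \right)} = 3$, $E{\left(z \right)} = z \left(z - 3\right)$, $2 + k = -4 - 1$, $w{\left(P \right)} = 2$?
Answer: $\frac{294}{31} \approx 9.4839$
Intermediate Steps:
$k = -7$ ($k = -2 - 5 = -7$)
$E{\left(z \right)} = z \left(-3 + z\right)$
$B{\left(m,S \right)} = \frac{-17 + S}{S + m}$
$V^{2}{\left(E{\left(k \right)},-4 \right)} - B{\left(29,w{\left(-2 \right)} \right)} = 3^{2} - \frac{-17 + 2}{2 + 29} = 9 - \frac{1}{31} \left(-15\right) = 9 - - \frac{15}{31} = 9 + \frac{15}{31} = \frac{294}{31}$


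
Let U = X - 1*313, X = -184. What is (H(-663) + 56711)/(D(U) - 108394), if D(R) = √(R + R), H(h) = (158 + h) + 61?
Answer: -3049502599/5874630115 - 56267*I*√994/11749260230 ≈ -0.5191 - 0.00015099*I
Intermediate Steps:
U = -497 (U = -184 - 1*313 = -184 - 313 = -497)
H(h) = 219 + h
D(R) = √2*√R (D(R) = √(2*R) = √2*√R)
(H(-663) + 56711)/(D(U) - 108394) = ((219 - 663) + 56711)/(√2*√(-497) - 108394) = (-444 + 56711)/(√2*(I*√497) - 108394) = 56267/(I*√994 - 108394) = 56267/(-108394 + I*√994)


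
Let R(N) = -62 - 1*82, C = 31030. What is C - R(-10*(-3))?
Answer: 31174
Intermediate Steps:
R(N) = -144 (R(N) = -62 - 82 = -144)
C - R(-10*(-3)) = 31030 - 1*(-144) = 31030 + 144 = 31174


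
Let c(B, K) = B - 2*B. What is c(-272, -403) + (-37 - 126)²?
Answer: 26841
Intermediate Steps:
c(B, K) = -B
c(-272, -403) + (-37 - 126)² = -1*(-272) + (-37 - 126)² = 272 + (-163)² = 272 + 26569 = 26841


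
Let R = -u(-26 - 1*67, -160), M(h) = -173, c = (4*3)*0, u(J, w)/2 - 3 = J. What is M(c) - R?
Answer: -353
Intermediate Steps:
u(J, w) = 6 + 2*J
c = 0 (c = 12*0 = 0)
R = 180 (R = -(6 + 2*(-26 - 1*67)) = -(6 + 2*(-26 - 67)) = -(6 + 2*(-93)) = -(6 - 186) = -1*(-180) = 180)
M(c) - R = -173 - 1*180 = -173 - 180 = -353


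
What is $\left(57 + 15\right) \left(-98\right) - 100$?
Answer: $-7156$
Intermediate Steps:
$\left(57 + 15\right) \left(-98\right) - 100 = 72 \left(-98\right) - 100 = -7056 - 100 = -7156$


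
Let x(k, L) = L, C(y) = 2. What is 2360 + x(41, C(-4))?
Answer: 2362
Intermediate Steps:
2360 + x(41, C(-4)) = 2360 + 2 = 2362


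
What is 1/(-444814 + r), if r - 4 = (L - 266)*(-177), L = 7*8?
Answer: -1/407640 ≈ -2.4531e-6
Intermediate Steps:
L = 56
r = 37174 (r = 4 + (56 - 266)*(-177) = 4 - 210*(-177) = 4 + 37170 = 37174)
1/(-444814 + r) = 1/(-444814 + 37174) = 1/(-407640) = -1/407640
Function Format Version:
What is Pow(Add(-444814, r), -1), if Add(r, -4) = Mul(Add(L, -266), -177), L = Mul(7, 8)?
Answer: Rational(-1, 407640) ≈ -2.4531e-6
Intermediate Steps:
L = 56
r = 37174 (r = Add(4, Mul(Add(56, -266), -177)) = Add(4, Mul(-210, -177)) = Add(4, 37170) = 37174)
Pow(Add(-444814, r), -1) = Pow(Add(-444814, 37174), -1) = Pow(-407640, -1) = Rational(-1, 407640)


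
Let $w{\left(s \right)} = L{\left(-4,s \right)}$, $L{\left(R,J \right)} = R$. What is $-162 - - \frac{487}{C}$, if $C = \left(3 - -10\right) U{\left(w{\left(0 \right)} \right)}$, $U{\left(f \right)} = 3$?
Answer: $- \frac{5831}{39} \approx -149.51$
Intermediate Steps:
$w{\left(s \right)} = -4$
$C = 39$ ($C = \left(3 - -10\right) 3 = \left(3 + 10\right) 3 = 13 \cdot 3 = 39$)
$-162 - - \frac{487}{C} = -162 - - \frac{487}{39} = -162 + \frac{487}{39} = - \frac{5831}{39}$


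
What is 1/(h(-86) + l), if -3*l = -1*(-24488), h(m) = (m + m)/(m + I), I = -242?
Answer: -246/2007887 ≈ -0.00012252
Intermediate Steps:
h(m) = 2*m/(-242 + m) (h(m) = (m + m)/(m - 242) = (2*m)/(-242 + m) = 2*m/(-242 + m))
l = -24488/3 (l = -(-1)*(-24488)/3 = -⅓*24488 = -24488/3 ≈ -8162.7)
1/(h(-86) + l) = 1/(2*(-86)/(-242 - 86) - 24488/3) = 1/(2*(-86)/(-328) - 24488/3) = 1/(2*(-86)*(-1/328) - 24488/3) = 1/(43/82 - 24488/3) = 1/(-2007887/246) = -246/2007887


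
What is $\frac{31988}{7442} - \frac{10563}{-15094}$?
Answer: $\frac{280718359}{56164774} \approx 4.9981$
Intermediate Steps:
$\frac{31988}{7442} - \frac{10563}{-15094} = 31988 \cdot \frac{1}{7442} - - \frac{10563}{15094} = \frac{15994}{3721} + \frac{10563}{15094} = \frac{280718359}{56164774}$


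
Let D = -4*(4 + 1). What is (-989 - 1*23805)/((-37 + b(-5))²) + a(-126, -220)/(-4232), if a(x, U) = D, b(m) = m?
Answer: -66896/4761 ≈ -14.051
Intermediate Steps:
D = -20 (D = -4*5 = -20)
a(x, U) = -20
(-989 - 1*23805)/((-37 + b(-5))²) + a(-126, -220)/(-4232) = (-989 - 1*23805)/((-37 - 5)²) - 20/(-4232) = (-989 - 23805)/((-42)²) - 20*(-1/4232) = -24794/1764 + 5/1058 = -24794*1/1764 + 5/1058 = -253/18 + 5/1058 = -66896/4761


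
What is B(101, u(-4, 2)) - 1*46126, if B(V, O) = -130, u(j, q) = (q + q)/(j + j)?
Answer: -46256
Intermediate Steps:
u(j, q) = q/j (u(j, q) = (2*q)/((2*j)) = (2*q)*(1/(2*j)) = q/j)
B(101, u(-4, 2)) - 1*46126 = -130 - 1*46126 = -130 - 46126 = -46256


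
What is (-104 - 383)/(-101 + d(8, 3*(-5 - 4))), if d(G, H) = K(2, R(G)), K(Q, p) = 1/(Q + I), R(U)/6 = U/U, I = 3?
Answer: 2435/504 ≈ 4.8314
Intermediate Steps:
R(U) = 6 (R(U) = 6*(U/U) = 6*1 = 6)
K(Q, p) = 1/(3 + Q) (K(Q, p) = 1/(Q + 3) = 1/(3 + Q))
d(G, H) = ⅕ (d(G, H) = 1/(3 + 2) = 1/5 = ⅕)
(-104 - 383)/(-101 + d(8, 3*(-5 - 4))) = (-104 - 383)/(-101 + ⅕) = -487/(-504/5) = -487*(-5/504) = 2435/504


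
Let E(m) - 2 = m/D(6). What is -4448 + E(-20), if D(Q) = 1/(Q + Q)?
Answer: -4686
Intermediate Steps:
D(Q) = 1/(2*Q)
E(m) = 2 + 12*m (E(m) = 2 + m/(((1/2)/6)) = 2 + m/(((1/2)*(1/6))) = 2 + m/(1/12) = 2 + m*12 = 2 + 12*m)
-4448 + E(-20) = -4448 + (2 + 12*(-20)) = -4448 + (2 - 240) = -4448 - 238 = -4686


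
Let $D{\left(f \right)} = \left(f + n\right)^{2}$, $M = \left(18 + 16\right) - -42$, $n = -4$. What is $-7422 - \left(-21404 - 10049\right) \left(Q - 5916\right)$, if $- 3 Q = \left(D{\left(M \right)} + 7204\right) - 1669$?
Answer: $-298464939$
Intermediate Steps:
$M = 76$ ($M = 34 + 42 = 76$)
$D{\left(f \right)} = \left(-4 + f\right)^{2}$ ($D{\left(f \right)} = \left(f - 4\right)^{2} = \left(-4 + f\right)^{2}$)
$Q = -3573$ ($Q = - \frac{\left(\left(-4 + 76\right)^{2} + 7204\right) - 1669}{3} = - \frac{\left(72^{2} + 7204\right) - 1669}{3} = - \frac{\left(5184 + 7204\right) - 1669}{3} = - \frac{12388 - 1669}{3} = \left(- \frac{1}{3}\right) 10719 = -3573$)
$-7422 - \left(-21404 - 10049\right) \left(Q - 5916\right) = -7422 - \left(-21404 - 10049\right) \left(-3573 - 5916\right) = -7422 - \left(-31453\right) \left(-9489\right) = -7422 - 298457517 = -298464939$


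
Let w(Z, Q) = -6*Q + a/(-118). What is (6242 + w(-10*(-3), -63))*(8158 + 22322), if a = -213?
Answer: 11908124520/59 ≈ 2.0183e+8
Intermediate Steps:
w(Z, Q) = 213/118 - 6*Q (w(Z, Q) = -6*Q - 213/(-118) = -6*Q - 213*(-1/118) = -6*Q + 213/118 = 213/118 - 6*Q)
(6242 + w(-10*(-3), -63))*(8158 + 22322) = (6242 + (213/118 - 6*(-63)))*(8158 + 22322) = (6242 + (213/118 + 378))*30480 = (6242 + 44817/118)*30480 = (781373/118)*30480 = 11908124520/59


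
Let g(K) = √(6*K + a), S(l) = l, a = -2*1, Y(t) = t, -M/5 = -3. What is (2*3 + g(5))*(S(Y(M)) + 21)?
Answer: 216 + 72*√7 ≈ 406.49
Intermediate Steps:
M = 15 (M = -5*(-3) = 15)
a = -2
g(K) = √(-2 + 6*K) (g(K) = √(6*K - 2) = √(-2 + 6*K))
(2*3 + g(5))*(S(Y(M)) + 21) = (2*3 + √(-2 + 6*5))*(15 + 21) = (6 + √(-2 + 30))*36 = (6 + √28)*36 = (6 + 2*√7)*36 = 216 + 72*√7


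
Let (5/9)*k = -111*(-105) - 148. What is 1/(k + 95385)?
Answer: 5/580488 ≈ 8.6134e-6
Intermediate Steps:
k = 103563/5 (k = 9*(-111*(-105) - 148)/5 = 9*(11655 - 148)/5 = (9/5)*11507 = 103563/5 ≈ 20713.)
1/(k + 95385) = 1/(103563/5 + 95385) = 1/(580488/5) = 5/580488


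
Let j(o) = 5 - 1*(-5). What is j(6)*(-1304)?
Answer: -13040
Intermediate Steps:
j(o) = 10 (j(o) = 5 + 5 = 10)
j(6)*(-1304) = 10*(-1304) = -13040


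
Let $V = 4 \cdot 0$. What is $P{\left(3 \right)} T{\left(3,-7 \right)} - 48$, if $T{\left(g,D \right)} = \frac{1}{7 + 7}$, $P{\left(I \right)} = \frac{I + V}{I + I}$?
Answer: $- \frac{1343}{28} \approx -47.964$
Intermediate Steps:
$V = 0$
$P{\left(I \right)} = \frac{1}{2}$ ($P{\left(I \right)} = \frac{I + 0}{I + I} = \frac{I}{2 I} = I \frac{1}{2 I} = \frac{1}{2}$)
$T{\left(g,D \right)} = \frac{1}{14}$
$P{\left(3 \right)} T{\left(3,-7 \right)} - 48 = \frac{1}{2} \cdot \frac{1}{14} - 48 = \frac{1}{28} - 48 = - \frac{1343}{28}$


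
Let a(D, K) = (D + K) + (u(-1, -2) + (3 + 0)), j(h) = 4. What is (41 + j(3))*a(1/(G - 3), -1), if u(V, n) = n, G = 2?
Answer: -45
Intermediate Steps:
a(D, K) = 1 + D + K (a(D, K) = (D + K) + (-2 + (3 + 0)) = (D + K) + (-2 + 3) = (D + K) + 1 = 1 + D + K)
(41 + j(3))*a(1/(G - 3), -1) = (41 + 4)*(1 + 1/(2 - 3) - 1) = 45*(1 + 1/(-1) - 1) = 45*(1 - 1 - 1) = 45*(-1) = -45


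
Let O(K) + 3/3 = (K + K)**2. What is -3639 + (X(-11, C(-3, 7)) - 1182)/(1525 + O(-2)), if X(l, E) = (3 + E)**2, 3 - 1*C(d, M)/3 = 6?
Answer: -2802603/770 ≈ -3639.7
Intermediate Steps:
C(d, M) = -9 (C(d, M) = 9 - 3*6 = 9 - 18 = -9)
O(K) = -1 + 4*K**2 (O(K) = -1 + (K + K)**2 = -1 + (2*K)**2 = -1 + 4*K**2)
-3639 + (X(-11, C(-3, 7)) - 1182)/(1525 + O(-2)) = -3639 + ((3 - 9)**2 - 1182)/(1525 + (-1 + 4*(-2)**2)) = -3639 + ((-6)**2 - 1182)/(1525 + (-1 + 4*4)) = -3639 + (36 - 1182)/(1525 + (-1 + 16)) = -3639 - 1146/(1525 + 15) = -3639 - 1146/1540 = -3639 - 1146*1/1540 = -3639 - 573/770 = -2802603/770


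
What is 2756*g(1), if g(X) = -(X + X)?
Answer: -5512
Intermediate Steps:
g(X) = -2*X
2756*g(1) = 2756*(-2*1) = 2756*(-2) = -5512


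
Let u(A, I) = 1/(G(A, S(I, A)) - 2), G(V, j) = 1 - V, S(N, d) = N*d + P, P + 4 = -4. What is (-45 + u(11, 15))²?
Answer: 292681/144 ≈ 2032.5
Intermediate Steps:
P = -8 (P = -4 - 4 = -8)
S(N, d) = -8 + N*d (S(N, d) = N*d - 8 = -8 + N*d)
u(A, I) = 1/(-1 - A) (u(A, I) = 1/((1 - A) - 2) = 1/(-1 - A))
(-45 + u(11, 15))² = (-45 - 1/(1 + 11))² = (-45 - 1/12)² = (-541/12)² = 292681/144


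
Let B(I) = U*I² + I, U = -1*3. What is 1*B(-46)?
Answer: -6394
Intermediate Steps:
U = -3
B(I) = I - 3*I² (B(I) = -3*I² + I = I - 3*I²)
1*B(-46) = 1*(-46*(1 - 3*(-46))) = 1*(-46*(1 + 138)) = 1*(-46*139) = 1*(-6394) = -6394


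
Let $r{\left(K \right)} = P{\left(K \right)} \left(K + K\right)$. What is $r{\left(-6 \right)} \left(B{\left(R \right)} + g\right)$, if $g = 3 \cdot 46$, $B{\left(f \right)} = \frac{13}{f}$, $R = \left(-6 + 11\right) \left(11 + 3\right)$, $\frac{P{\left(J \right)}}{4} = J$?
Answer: $\frac{1392912}{35} \approx 39798.0$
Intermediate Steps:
$P{\left(J \right)} = 4 J$
$R = 70$ ($R = 5 \cdot 14 = 70$)
$r{\left(K \right)} = 8 K^{2}$ ($r{\left(K \right)} = 4 K \left(K + K\right) = 4 K 2 K = 8 K^{2}$)
$g = 138$
$r{\left(-6 \right)} \left(B{\left(R \right)} + g\right) = 8 \left(-6\right)^{2} \left(\frac{13}{70} + 138\right) = 8 \cdot 36 \left(13 \cdot \frac{1}{70} + 138\right) = 288 \left(\frac{13}{70} + 138\right) = 288 \cdot \frac{9673}{70} = \frac{1392912}{35}$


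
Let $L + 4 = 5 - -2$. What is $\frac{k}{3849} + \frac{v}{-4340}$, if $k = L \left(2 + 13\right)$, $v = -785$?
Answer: $\frac{214451}{1113644} \approx 0.19257$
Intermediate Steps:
$L = 3$ ($L = -4 + \left(5 - -2\right) = -4 + \left(5 + 2\right) = -4 + 7 = 3$)
$k = 45$ ($k = 3 \left(2 + 13\right) = 3 \cdot 15 = 45$)
$\frac{k}{3849} + \frac{v}{-4340} = \frac{45}{3849} - \frac{785}{-4340} = 45 \cdot \frac{1}{3849} - - \frac{157}{868} = \frac{15}{1283} + \frac{157}{868} = \frac{214451}{1113644}$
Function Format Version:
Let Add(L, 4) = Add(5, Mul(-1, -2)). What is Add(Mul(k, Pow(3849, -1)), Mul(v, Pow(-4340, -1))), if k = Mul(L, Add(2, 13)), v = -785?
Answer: Rational(214451, 1113644) ≈ 0.19257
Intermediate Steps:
L = 3 (L = Add(-4, Add(5, Mul(-1, -2))) = Add(-4, Add(5, 2)) = Add(-4, 7) = 3)
k = 45 (k = Mul(3, Add(2, 13)) = Mul(3, 15) = 45)
Add(Mul(k, Pow(3849, -1)), Mul(v, Pow(-4340, -1))) = Add(Mul(45, Pow(3849, -1)), Mul(-785, Pow(-4340, -1))) = Add(Mul(45, Rational(1, 3849)), Mul(-785, Rational(-1, 4340))) = Add(Rational(15, 1283), Rational(157, 868)) = Rational(214451, 1113644)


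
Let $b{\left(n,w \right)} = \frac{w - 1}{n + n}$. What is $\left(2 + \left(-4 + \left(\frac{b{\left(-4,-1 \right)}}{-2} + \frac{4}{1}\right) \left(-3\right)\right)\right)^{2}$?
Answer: $\frac{11881}{64} \approx 185.64$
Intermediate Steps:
$b{\left(n,w \right)} = \frac{-1 + w}{2 n}$
$\left(2 + \left(-4 + \left(\frac{b{\left(-4,-1 \right)}}{-2} + \frac{4}{1}\right) \left(-3\right)\right)\right)^{2} = \left(2 + \left(-4 + \left(\frac{\frac{1}{2} \frac{1}{-4} \left(-1 - 1\right)}{-2} + \frac{4}{1}\right) \left(-3\right)\right)\right)^{2} = \left(2 + \left(-4 + \left(\frac{1}{2} \left(- \frac{1}{4}\right) \left(-2\right) \left(- \frac{1}{2}\right) + 4 \cdot 1\right) \left(-3\right)\right)\right)^{2} = \left(2 + \left(-4 + \left(\frac{1}{4} \left(- \frac{1}{2}\right) + 4\right) \left(-3\right)\right)\right)^{2} = \left(2 + \left(-4 + \left(- \frac{1}{8} + 4\right) \left(-3\right)\right)\right)^{2} = \left(2 + \left(-4 + \frac{31}{8} \left(-3\right)\right)\right)^{2} = \left(2 - \frac{125}{8}\right)^{2} = \left(- \frac{109}{8}\right)^{2} = \frac{11881}{64}$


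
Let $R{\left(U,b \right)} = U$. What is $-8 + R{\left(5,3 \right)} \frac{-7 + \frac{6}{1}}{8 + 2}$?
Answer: $- \frac{17}{2} \approx -8.5$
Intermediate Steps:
$-8 + R{\left(5,3 \right)} \frac{-7 + \frac{6}{1}}{8 + 2} = -8 + 5 \frac{-7 + \frac{6}{1}}{8 + 2} = -8 + 5 \frac{-7 + 6 \cdot 1}{10} = -8 + 5 \left(-7 + 6\right) \frac{1}{10} = -8 + 5 \left(\left(-1\right) \frac{1}{10}\right) = -8 + 5 \left(- \frac{1}{10}\right) = -8 - \frac{1}{2} = - \frac{17}{2}$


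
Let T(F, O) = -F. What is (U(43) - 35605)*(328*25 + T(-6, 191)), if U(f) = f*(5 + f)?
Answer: -275237446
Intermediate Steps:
(U(43) - 35605)*(328*25 + T(-6, 191)) = (43*(5 + 43) - 35605)*(328*25 - 1*(-6)) = (43*48 - 35605)*(8200 + 6) = (2064 - 35605)*8206 = -33541*8206 = -275237446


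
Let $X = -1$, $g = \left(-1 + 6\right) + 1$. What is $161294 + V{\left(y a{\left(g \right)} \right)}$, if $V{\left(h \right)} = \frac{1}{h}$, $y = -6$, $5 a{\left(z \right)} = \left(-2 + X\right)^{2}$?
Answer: $\frac{8709871}{54} \approx 1.6129 \cdot 10^{5}$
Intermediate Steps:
$g = 6$ ($g = 5 + 1 = 6$)
$a{\left(z \right)} = \frac{9}{5}$ ($a{\left(z \right)} = \frac{\left(-2 - 1\right)^{2}}{5} = \frac{\left(-3\right)^{2}}{5} = \frac{1}{5} \cdot 9 = \frac{9}{5}$)
$161294 + V{\left(y a{\left(g \right)} \right)} = 161294 + \frac{1}{\left(-6\right) \frac{9}{5}} = 161294 + \frac{1}{- \frac{54}{5}} = 161294 - \frac{5}{54} = \frac{8709871}{54}$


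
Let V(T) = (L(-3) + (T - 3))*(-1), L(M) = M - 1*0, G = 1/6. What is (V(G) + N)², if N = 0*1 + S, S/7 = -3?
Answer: 8281/36 ≈ 230.03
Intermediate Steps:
G = ⅙ (G = 1*(⅙) = ⅙ ≈ 0.16667)
L(M) = M (L(M) = M + 0 = M)
V(T) = 6 - T (V(T) = (-3 + (T - 3))*(-1) = (-3 + (-3 + T))*(-1) = (-6 + T)*(-1) = 6 - T)
S = -21 (S = 7*(-3) = -21)
N = -21 (N = 0*1 - 21 = 0 - 21 = -21)
(V(G) + N)² = ((6 - 1*⅙) - 21)² = ((6 - ⅙) - 21)² = (35/6 - 21)² = (-91/6)² = 8281/36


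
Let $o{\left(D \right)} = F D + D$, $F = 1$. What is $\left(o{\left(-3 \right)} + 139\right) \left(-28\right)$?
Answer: $-3724$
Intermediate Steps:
$o{\left(D \right)} = 2 D$ ($o{\left(D \right)} = 1 D + D = D + D = 2 D$)
$\left(o{\left(-3 \right)} + 139\right) \left(-28\right) = \left(2 \left(-3\right) + 139\right) \left(-28\right) = \left(-6 + 139\right) \left(-28\right) = 133 \left(-28\right) = -3724$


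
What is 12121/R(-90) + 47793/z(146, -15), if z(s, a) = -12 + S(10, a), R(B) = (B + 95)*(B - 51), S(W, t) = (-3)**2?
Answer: -11243476/705 ≈ -15948.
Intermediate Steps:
S(W, t) = 9
R(B) = (-51 + B)*(95 + B) (R(B) = (95 + B)*(-51 + B) = (-51 + B)*(95 + B))
z(s, a) = -3 (z(s, a) = -12 + 9 = -3)
12121/R(-90) + 47793/z(146, -15) = 12121/(-4845 + (-90)**2 + 44*(-90)) + 47793/(-3) = 12121/(-4845 + 8100 - 3960) + 47793*(-1/3) = 12121/(-705) - 15931 = 12121*(-1/705) - 15931 = -12121/705 - 15931 = -11243476/705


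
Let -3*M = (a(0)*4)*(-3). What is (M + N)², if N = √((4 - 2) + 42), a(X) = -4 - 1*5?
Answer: 1340 - 144*√11 ≈ 862.41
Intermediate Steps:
a(X) = -9 (a(X) = -4 - 5 = -9)
M = -36 (M = -(-9*4)*(-3)/3 = -(-12)*(-3) = -⅓*108 = -36)
N = 2*√11 (N = √(2 + 42) = √44 = 2*√11 ≈ 6.6332)
(M + N)² = (-36 + 2*√11)²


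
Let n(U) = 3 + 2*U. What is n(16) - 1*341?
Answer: -306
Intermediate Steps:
n(16) - 1*341 = (3 + 2*16) - 1*341 = (3 + 32) - 341 = 35 - 341 = -306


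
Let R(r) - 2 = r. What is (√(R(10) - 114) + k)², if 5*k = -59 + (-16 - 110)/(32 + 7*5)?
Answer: 5191291/112225 - 8158*I*√102/335 ≈ 46.258 - 245.95*I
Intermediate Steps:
R(r) = 2 + r
k = -4079/335 (k = (-59 + (-16 - 110)/(32 + 7*5))/5 = (-59 - 126/(32 + 35))/5 = (-59 - 126/67)/5 = (⅕)*(-4079/67) = -4079/335 ≈ -12.176)
(√(R(10) - 114) + k)² = (√((2 + 10) - 114) - 4079/335)² = (√(12 - 114) - 4079/335)² = (√(-102) - 4079/335)² = (I*√102 - 4079/335)² = (-4079/335 + I*√102)²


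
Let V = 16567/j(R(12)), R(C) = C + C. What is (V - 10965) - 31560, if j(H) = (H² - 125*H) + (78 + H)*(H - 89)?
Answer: -385037917/9054 ≈ -42527.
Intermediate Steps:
R(C) = 2*C
j(H) = H² - 125*H + (-89 + H)*(78 + H) (j(H) = (H² - 125*H) + (78 + H)*(-89 + H) = (H² - 125*H) + (-89 + H)*(78 + H) = H² - 125*H + (-89 + H)*(78 + H))
V = -16567/9054 (V = 16567/(-6942 - 272*12 + 2*(2*12)²) = 16567/(-6942 - 136*24 + 2*24²) = 16567/(-6942 - 3264 + 2*576) = 16567/(-6942 - 3264 + 1152) = 16567/(-9054) = 16567*(-1/9054) = -16567/9054 ≈ -1.8298)
(V - 10965) - 31560 = (-16567/9054 - 10965) - 31560 = -99293677/9054 - 31560 = -385037917/9054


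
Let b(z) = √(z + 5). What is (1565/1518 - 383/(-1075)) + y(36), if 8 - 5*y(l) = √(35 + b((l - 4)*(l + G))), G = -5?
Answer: 4874729/1631850 - √(35 + √997)/5 ≈ 1.3554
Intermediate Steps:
b(z) = √(5 + z)
y(l) = 8/5 - √(35 + √(5 + (-5 + l)*(-4 + l)))/5 (y(l) = 8/5 - √(35 + √(5 + (l - 4)*(l - 5)))/5 = 8/5 - √(35 + √(5 + (-4 + l)*(-5 + l)))/5 = 8/5 - √(35 + √(5 + (-5 + l)*(-4 + l)))/5)
(1565/1518 - 383/(-1075)) + y(36) = (1565/1518 - 383/(-1075)) + (8/5 - √(35 + √(25 + 36² - 9*36))/5) = (1565*(1/1518) - 383*(-1/1075)) + (8/5 - √(35 + √(25 + 1296 - 324))/5) = (1565/1518 + 383/1075) + (8/5 - √(35 + √997)/5) = 2263769/1631850 + (8/5 - √(35 + √997)/5) = 4874729/1631850 - √(35 + √997)/5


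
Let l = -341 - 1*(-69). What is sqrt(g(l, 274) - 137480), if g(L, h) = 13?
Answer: I*sqrt(137467) ≈ 370.77*I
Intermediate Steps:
l = -272 (l = -341 + 69 = -272)
sqrt(g(l, 274) - 137480) = sqrt(13 - 137480) = sqrt(-137467) = I*sqrt(137467)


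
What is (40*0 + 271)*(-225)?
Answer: -60975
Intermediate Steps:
(40*0 + 271)*(-225) = (0 + 271)*(-225) = 271*(-225) = -60975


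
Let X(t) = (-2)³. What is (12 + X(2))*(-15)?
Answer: -60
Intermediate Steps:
X(t) = -8
(12 + X(2))*(-15) = (12 - 8)*(-15) = 4*(-15) = -60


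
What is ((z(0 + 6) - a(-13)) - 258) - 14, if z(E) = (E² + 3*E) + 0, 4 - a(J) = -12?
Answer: -234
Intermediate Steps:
a(J) = 16 (a(J) = 4 - 1*(-12) = 4 + 12 = 16)
z(E) = E² + 3*E
((z(0 + 6) - a(-13)) - 258) - 14 = (((0 + 6)*(3 + (0 + 6)) - 1*16) - 258) - 14 = ((6*(3 + 6) - 16) - 258) - 14 = ((6*9 - 16) - 258) - 14 = ((54 - 16) - 258) - 14 = (38 - 258) - 14 = -220 - 14 = -234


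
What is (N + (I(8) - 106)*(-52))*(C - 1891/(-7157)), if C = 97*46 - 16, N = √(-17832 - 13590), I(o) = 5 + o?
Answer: 153890771268/7157 + 31821913*I*√31422/7157 ≈ 2.1502e+7 + 7.8816e+5*I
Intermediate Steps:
N = I*√31422 (N = √(-31422) = I*√31422 ≈ 177.26*I)
C = 4446 (C = 4462 - 16 = 4446)
(N + (I(8) - 106)*(-52))*(C - 1891/(-7157)) = (I*√31422 + ((5 + 8) - 106)*(-52))*(4446 - 1891/(-7157)) = (I*√31422 + (13 - 106)*(-52))*(4446 - 1891*(-1/7157)) = (I*√31422 - 93*(-52))*(4446 + 1891/7157) = (I*√31422 + 4836)*(31821913/7157) = (4836 + I*√31422)*(31821913/7157) = 153890771268/7157 + 31821913*I*√31422/7157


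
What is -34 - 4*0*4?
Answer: -34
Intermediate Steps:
-34 - 4*0*4 = -34 + 0*4 = -34 + 0 = -34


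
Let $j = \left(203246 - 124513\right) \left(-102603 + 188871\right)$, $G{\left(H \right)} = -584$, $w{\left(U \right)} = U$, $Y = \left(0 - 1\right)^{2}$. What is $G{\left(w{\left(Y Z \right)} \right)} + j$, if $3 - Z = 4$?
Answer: $6792137860$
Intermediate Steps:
$Z = -1$ ($Z = 3 - 4 = -1$)
$Y = 1$ ($Y = \left(-1\right)^{2} = 1$)
$j = 6792138444$ ($j = 78733 \cdot 86268 = 6792138444$)
$G{\left(w{\left(Y Z \right)} \right)} + j = -584 + 6792138444 = 6792137860$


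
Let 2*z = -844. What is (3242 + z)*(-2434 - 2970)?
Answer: -15239280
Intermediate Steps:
z = -422 (z = (½)*(-844) = -422)
(3242 + z)*(-2434 - 2970) = (3242 - 422)*(-2434 - 2970) = 2820*(-5404) = -15239280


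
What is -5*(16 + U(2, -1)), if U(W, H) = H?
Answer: -75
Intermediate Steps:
-5*(16 + U(2, -1)) = -5*(16 - 1) = -5*15 = -75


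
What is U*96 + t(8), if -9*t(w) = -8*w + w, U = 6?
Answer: 5240/9 ≈ 582.22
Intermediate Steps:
t(w) = 7*w/9 (t(w) = -(-8*w + w)/9 = -(-7)*w/9 = 7*w/9)
U*96 + t(8) = 6*96 + (7/9)*8 = 576 + 56/9 = 5240/9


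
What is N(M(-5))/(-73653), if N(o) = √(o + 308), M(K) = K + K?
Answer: -√298/73653 ≈ -0.00023438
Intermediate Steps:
M(K) = 2*K
N(o) = √(308 + o)
N(M(-5))/(-73653) = √(308 + 2*(-5))/(-73653) = √(308 - 10)*(-1/73653) = √298*(-1/73653) = -√298/73653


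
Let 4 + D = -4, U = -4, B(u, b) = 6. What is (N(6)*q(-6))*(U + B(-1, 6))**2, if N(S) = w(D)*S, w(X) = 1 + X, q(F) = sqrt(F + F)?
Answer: -336*I*sqrt(3) ≈ -581.97*I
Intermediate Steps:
D = -8 (D = -4 - 4 = -8)
q(F) = sqrt(2)*sqrt(F) (q(F) = sqrt(2*F) = sqrt(2)*sqrt(F))
N(S) = -7*S (N(S) = (1 - 8)*S = -7*S)
(N(6)*q(-6))*(U + B(-1, 6))**2 = ((-7*6)*(sqrt(2)*sqrt(-6)))*(-4 + 6)**2 = -42*sqrt(2)*I*sqrt(6)*2**2 = -84*I*sqrt(3)*4 = -336*I*sqrt(3)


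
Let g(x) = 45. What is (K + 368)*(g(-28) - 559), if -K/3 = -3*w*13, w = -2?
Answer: -68876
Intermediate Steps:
K = -234 (K = -3*(-3*(-2))*13 = -18*13 = -3*78 = -234)
(K + 368)*(g(-28) - 559) = (-234 + 368)*(45 - 559) = 134*(-514) = -68876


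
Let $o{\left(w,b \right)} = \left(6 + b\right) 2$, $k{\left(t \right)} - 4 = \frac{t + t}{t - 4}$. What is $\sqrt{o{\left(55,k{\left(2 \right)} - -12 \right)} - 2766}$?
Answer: $i \sqrt{2726} \approx 52.211 i$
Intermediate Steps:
$k{\left(t \right)} = 4 + \frac{2 t}{-4 + t}$ ($k{\left(t \right)} = 4 + \frac{t + t}{t - 4} = 4 + \frac{2 t}{-4 + t}$)
$o{\left(w,b \right)} = 12 + 2 b$
$\sqrt{o{\left(55,k{\left(2 \right)} - -12 \right)} - 2766} = \sqrt{\left(12 + 2 \left(\frac{2 \left(-8 + 3 \cdot 2\right)}{-4 + 2} - -12\right)\right) - 2766} = \sqrt{\left(12 + 2 \left(\frac{2 \left(-8 + 6\right)}{-2} + 12\right)\right) - 2766} = \sqrt{\left(12 + 2 \left(2 \left(- \frac{1}{2}\right) \left(-2\right) + 12\right)\right) - 2766} = \sqrt{\left(12 + 2 \left(2 + 12\right)\right) - 2766} = \sqrt{\left(12 + 2 \cdot 14\right) - 2766} = \sqrt{\left(12 + 28\right) - 2766} = \sqrt{40 - 2766} = \sqrt{-2726} = i \sqrt{2726}$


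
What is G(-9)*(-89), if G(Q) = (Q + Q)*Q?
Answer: -14418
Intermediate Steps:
G(Q) = 2*Q² (G(Q) = (2*Q)*Q = 2*Q²)
G(-9)*(-89) = (2*(-9)²)*(-89) = (2*81)*(-89) = 162*(-89) = -14418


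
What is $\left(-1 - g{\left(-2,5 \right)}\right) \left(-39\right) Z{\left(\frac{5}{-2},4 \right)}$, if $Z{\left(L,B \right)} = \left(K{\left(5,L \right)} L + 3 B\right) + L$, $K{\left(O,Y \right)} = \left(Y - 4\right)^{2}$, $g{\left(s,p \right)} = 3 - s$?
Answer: $- \frac{89973}{4} \approx -22493.0$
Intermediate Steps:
$K{\left(O,Y \right)} = \left(-4 + Y\right)^{2}$
$Z{\left(L,B \right)} = L + 3 B + L \left(-4 + L\right)^{2}$ ($Z{\left(L,B \right)} = \left(\left(-4 + L\right)^{2} L + 3 B\right) + L = \left(L \left(-4 + L\right)^{2} + 3 B\right) + L = \left(3 B + L \left(-4 + L\right)^{2}\right) + L = L + 3 B + L \left(-4 + L\right)^{2}$)
$\left(-1 - g{\left(-2,5 \right)}\right) \left(-39\right) Z{\left(\frac{5}{-2},4 \right)} = \left(-1 - \left(3 - -2\right)\right) \left(-39\right) \left(\frac{5}{-2} + 3 \cdot 4 + \frac{5}{-2} \left(-4 + \frac{5}{-2}\right)^{2}\right) = \left(-1 - \left(3 + 2\right)\right) \left(-39\right) \left(5 \left(- \frac{1}{2}\right) + 12 + 5 \left(- \frac{1}{2}\right) \left(-4 + 5 \left(- \frac{1}{2}\right)\right)^{2}\right) = \left(-1 - 5\right) \left(-39\right) \left(- \frac{5}{2} + 12 - \frac{5 \left(-4 - \frac{5}{2}\right)^{2}}{2}\right) = \left(-1 - 5\right) \left(-39\right) \left(- \frac{5}{2} + 12 - \frac{5 \left(- \frac{13}{2}\right)^{2}}{2}\right) = \left(-6\right) \left(-39\right) \left(- \frac{5}{2} + 12 - \frac{845}{8}\right) = 234 \left(- \frac{5}{2} + 12 - \frac{845}{8}\right) = 234 \left(- \frac{769}{8}\right) = - \frac{89973}{4}$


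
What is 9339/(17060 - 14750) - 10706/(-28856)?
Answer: 2228917/504980 ≈ 4.4139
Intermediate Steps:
9339/(17060 - 14750) - 10706/(-28856) = 9339/2310 - 10706*(-1/28856) = 9339*(1/2310) + 5353/14428 = 283/70 + 5353/14428 = 2228917/504980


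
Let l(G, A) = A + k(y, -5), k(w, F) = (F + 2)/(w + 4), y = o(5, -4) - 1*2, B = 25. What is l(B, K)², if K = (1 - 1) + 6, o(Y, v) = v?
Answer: 225/4 ≈ 56.250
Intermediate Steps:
y = -6 (y = -4 - 1*2 = -4 - 2 = -6)
K = 6 (K = 0 + 6 = 6)
k(w, F) = (2 + F)/(4 + w)
l(G, A) = 3/2 + A (l(G, A) = A + (2 - 5)/(4 - 6) = A - 3/(-2) = A - ½*(-3) = A + 3/2 = 3/2 + A)
l(B, K)² = (3/2 + 6)² = (15/2)² = 225/4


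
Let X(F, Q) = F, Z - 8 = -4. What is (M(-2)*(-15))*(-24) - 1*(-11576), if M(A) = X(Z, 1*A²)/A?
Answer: 10856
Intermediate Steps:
Z = 4 (Z = 8 - 4 = 4)
M(A) = 4/A
(M(-2)*(-15))*(-24) - 1*(-11576) = ((4/(-2))*(-15))*(-24) - 1*(-11576) = ((4*(-½))*(-15))*(-24) + 11576 = -2*(-15)*(-24) + 11576 = 30*(-24) + 11576 = -720 + 11576 = 10856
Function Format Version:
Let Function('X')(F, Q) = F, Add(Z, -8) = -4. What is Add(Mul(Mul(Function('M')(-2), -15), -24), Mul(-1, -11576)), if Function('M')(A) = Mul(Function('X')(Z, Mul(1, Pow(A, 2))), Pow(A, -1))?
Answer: 10856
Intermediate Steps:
Z = 4 (Z = Add(8, -4) = 4)
Function('M')(A) = Mul(4, Pow(A, -1))
Add(Mul(Mul(Function('M')(-2), -15), -24), Mul(-1, -11576)) = Add(Mul(Mul(Mul(4, Pow(-2, -1)), -15), -24), Mul(-1, -11576)) = Add(Mul(Mul(Mul(4, Rational(-1, 2)), -15), -24), 11576) = Add(Mul(Mul(-2, -15), -24), 11576) = Add(Mul(30, -24), 11576) = Add(-720, 11576) = 10856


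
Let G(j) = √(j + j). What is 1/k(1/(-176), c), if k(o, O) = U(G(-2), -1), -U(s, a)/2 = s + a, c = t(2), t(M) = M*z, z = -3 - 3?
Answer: ⅒ + I/5 ≈ 0.1 + 0.2*I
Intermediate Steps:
z = -6
G(j) = √2*√j (G(j) = √(2*j) = √2*√j)
t(M) = -6*M (t(M) = M*(-6) = -6*M)
c = -12 (c = -6*2 = -12)
U(s, a) = -2*a - 2*s (U(s, a) = -2*(s + a) = -2*(a + s) = -2*a - 2*s)
k(o, O) = 2 - 4*I (k(o, O) = -2*(-1) - 2*√2*√(-2) = 2 - 2*√2*I*√2 = 2 - 4*I)
1/k(1/(-176), c) = 1/(2 - 4*I) = (2 + 4*I)/20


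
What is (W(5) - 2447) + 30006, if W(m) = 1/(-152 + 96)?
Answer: 1543303/56 ≈ 27559.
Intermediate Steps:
W(m) = -1/56 (W(m) = 1/(-56) = -1/56)
(W(5) - 2447) + 30006 = (-1/56 - 2447) + 30006 = -137033/56 + 30006 = 1543303/56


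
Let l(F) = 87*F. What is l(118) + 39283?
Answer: 49549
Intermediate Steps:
l(118) + 39283 = 87*118 + 39283 = 10266 + 39283 = 49549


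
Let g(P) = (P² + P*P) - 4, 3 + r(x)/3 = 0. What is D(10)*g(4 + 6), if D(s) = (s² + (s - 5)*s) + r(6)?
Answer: 27636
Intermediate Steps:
r(x) = -9 (r(x) = -9 + 3*0 = -9 + 0 = -9)
g(P) = -4 + 2*P² (g(P) = (P² + P²) - 4 = 2*P² - 4 = -4 + 2*P²)
D(s) = -9 + s² + s*(-5 + s) (D(s) = (s² + (s - 5)*s) - 9 = (s² + (-5 + s)*s) - 9 = (s² + s*(-5 + s)) - 9 = -9 + s² + s*(-5 + s))
D(10)*g(4 + 6) = (-9 - 5*10 + 2*10²)*(-4 + 2*(4 + 6)²) = (-9 - 50 + 2*100)*(-4 + 2*10²) = (-9 - 50 + 200)*(-4 + 2*100) = 141*(-4 + 200) = 141*196 = 27636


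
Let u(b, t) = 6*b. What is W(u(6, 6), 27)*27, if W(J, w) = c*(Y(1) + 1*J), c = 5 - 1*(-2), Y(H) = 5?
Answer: 7749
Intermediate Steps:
c = 7 (c = 5 + 2 = 7)
W(J, w) = 35 + 7*J (W(J, w) = 7*(5 + 1*J) = 7*(5 + J) = 35 + 7*J)
W(u(6, 6), 27)*27 = (35 + 7*(6*6))*27 = (35 + 7*36)*27 = (35 + 252)*27 = 287*27 = 7749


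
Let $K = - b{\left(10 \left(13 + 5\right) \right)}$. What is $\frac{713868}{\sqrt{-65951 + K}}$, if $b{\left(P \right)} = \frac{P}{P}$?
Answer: $- \frac{59489 i \sqrt{458}}{458} \approx - 2779.7 i$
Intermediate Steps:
$b{\left(P \right)} = 1$
$K = -1$ ($K = \left(-1\right) 1 = -1$)
$\frac{713868}{\sqrt{-65951 + K}} = \frac{713868}{\sqrt{-65951 - 1}} = \frac{713868}{\sqrt{-65952}} = \frac{713868}{12 i \sqrt{458}} = 713868 \left(- \frac{i \sqrt{458}}{5496}\right) = - \frac{59489 i \sqrt{458}}{458}$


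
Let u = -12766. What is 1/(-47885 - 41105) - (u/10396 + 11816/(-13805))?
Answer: 60487342999/29026268755 ≈ 2.0839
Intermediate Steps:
1/(-47885 - 41105) - (u/10396 + 11816/(-13805)) = 1/(-47885 - 41105) - (-12766/10396 + 11816/(-13805)) = 1/(-88990) - (-12766*1/10396 + 11816*(-1/13805)) = -1/88990 - (-6383/5198 - 11816/13805) = -1/88990 - 1*(-149536883/71758390) = -1/88990 + 149536883/71758390 = 60487342999/29026268755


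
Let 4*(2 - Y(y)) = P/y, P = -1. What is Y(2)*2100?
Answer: 8925/2 ≈ 4462.5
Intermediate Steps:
Y(y) = 2 + 1/(4*y) (Y(y) = 2 - (-1)/(4*y) = 2 + 1/(4*y))
Y(2)*2100 = (2 + (¼)/2)*2100 = (2 + (¼)*(½))*2100 = (2 + ⅛)*2100 = (17/8)*2100 = 8925/2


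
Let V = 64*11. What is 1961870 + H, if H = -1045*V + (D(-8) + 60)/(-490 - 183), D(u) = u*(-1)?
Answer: 825225802/673 ≈ 1.2262e+6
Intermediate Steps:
D(u) = -u
V = 704
H = -495112708/673 (H = -1045*704 + (-1*(-8) + 60)/(-490 - 183) = -735680 + (8 + 60)/(-673) = -735680 + 68*(-1/673) = -735680 - 68/673 = -495112708/673 ≈ -7.3568e+5)
1961870 + H = 1961870 - 495112708/673 = 825225802/673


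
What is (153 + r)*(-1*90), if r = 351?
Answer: -45360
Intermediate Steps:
(153 + r)*(-1*90) = (153 + 351)*(-1*90) = 504*(-90) = -45360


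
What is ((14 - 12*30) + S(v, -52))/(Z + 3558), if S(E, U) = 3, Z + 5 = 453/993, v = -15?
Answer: -113533/1176194 ≈ -0.096526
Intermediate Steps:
Z = -1504/331 (Z = -5 + 453/993 = -5 + 453*(1/993) = -5 + 151/331 = -1504/331 ≈ -4.5438)
((14 - 12*30) + S(v, -52))/(Z + 3558) = ((14 - 12*30) + 3)/(-1504/331 + 3558) = ((14 - 360) + 3)/(1176194/331) = (-346 + 3)*(331/1176194) = -343*331/1176194 = -113533/1176194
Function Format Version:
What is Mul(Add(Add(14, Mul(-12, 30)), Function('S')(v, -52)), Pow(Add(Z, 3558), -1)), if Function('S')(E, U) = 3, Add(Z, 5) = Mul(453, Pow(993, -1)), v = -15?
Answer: Rational(-113533, 1176194) ≈ -0.096526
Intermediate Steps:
Z = Rational(-1504, 331) (Z = Add(-5, Mul(453, Pow(993, -1))) = Add(-5, Mul(453, Rational(1, 993))) = Add(-5, Rational(151, 331)) = Rational(-1504, 331) ≈ -4.5438)
Mul(Add(Add(14, Mul(-12, 30)), Function('S')(v, -52)), Pow(Add(Z, 3558), -1)) = Mul(Add(Add(14, Mul(-12, 30)), 3), Pow(Add(Rational(-1504, 331), 3558), -1)) = Mul(Add(Add(14, -360), 3), Pow(Rational(1176194, 331), -1)) = Mul(Add(-346, 3), Rational(331, 1176194)) = Mul(-343, Rational(331, 1176194)) = Rational(-113533, 1176194)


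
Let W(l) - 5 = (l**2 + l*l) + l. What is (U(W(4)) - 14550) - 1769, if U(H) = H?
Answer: -16278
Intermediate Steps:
W(l) = 5 + l + 2*l**2 (W(l) = 5 + ((l**2 + l*l) + l) = 5 + ((l**2 + l**2) + l) = 5 + (2*l**2 + l) = 5 + (l + 2*l**2) = 5 + l + 2*l**2)
(U(W(4)) - 14550) - 1769 = ((5 + 4 + 2*4**2) - 14550) - 1769 = ((5 + 4 + 2*16) - 14550) - 1769 = ((5 + 4 + 32) - 14550) - 1769 = (41 - 14550) - 1769 = -14509 - 1769 = -16278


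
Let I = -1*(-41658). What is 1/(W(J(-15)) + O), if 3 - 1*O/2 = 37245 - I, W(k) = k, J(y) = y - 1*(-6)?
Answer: 1/8823 ≈ 0.00011334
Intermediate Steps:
I = 41658
J(y) = 6 + y (J(y) = y + 6 = 6 + y)
O = 8832 (O = 6 - 2*(37245 - 1*41658) = 6 - 2*(37245 - 41658) = 6 - 2*(-4413) = 6 + 8826 = 8832)
1/(W(J(-15)) + O) = 1/((6 - 15) + 8832) = 1/(-9 + 8832) = 1/8823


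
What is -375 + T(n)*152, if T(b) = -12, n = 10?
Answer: -2199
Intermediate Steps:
-375 + T(n)*152 = -375 - 12*152 = -375 - 1824 = -2199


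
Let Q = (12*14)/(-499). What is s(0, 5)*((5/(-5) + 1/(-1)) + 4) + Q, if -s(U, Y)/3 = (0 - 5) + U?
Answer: 14802/499 ≈ 29.663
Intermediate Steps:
s(U, Y) = 15 - 3*U (s(U, Y) = -3*((0 - 5) + U) = -3*(-5 + U) = 15 - 3*U)
Q = -168/499 (Q = 168*(-1/499) = -168/499 ≈ -0.33667)
s(0, 5)*((5/(-5) + 1/(-1)) + 4) + Q = (15 - 3*0)*((5/(-5) + 1/(-1)) + 4) - 168/499 = (15 + 0)*((5*(-⅕) + 1*(-1)) + 4) - 168/499 = 15*((-1 - 1) + 4) - 168/499 = 15*(-2 + 4) - 168/499 = 15*2 - 168/499 = 30 - 168/499 = 14802/499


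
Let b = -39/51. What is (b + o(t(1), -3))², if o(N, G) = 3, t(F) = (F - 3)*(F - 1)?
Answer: 1444/289 ≈ 4.9965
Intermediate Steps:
t(F) = (-1 + F)*(-3 + F) (t(F) = (-3 + F)*(-1 + F) = (-1 + F)*(-3 + F))
b = -13/17 (b = -39*1/51 = -13/17 ≈ -0.76471)
(b + o(t(1), -3))² = (-13/17 + 3)² = (38/17)² = 1444/289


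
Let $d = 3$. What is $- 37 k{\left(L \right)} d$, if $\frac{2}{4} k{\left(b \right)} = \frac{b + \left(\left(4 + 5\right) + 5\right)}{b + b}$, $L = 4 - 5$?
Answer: $1443$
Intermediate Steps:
$L = -1$
$k{\left(b \right)} = \frac{14 + b}{b}$ ($k{\left(b \right)} = 2 \frac{b + \left(\left(4 + 5\right) + 5\right)}{b + b} = 2 \frac{b + \left(9 + 5\right)}{2 b} = 2 \left(b + 14\right) \frac{1}{2 b} = 2 \left(14 + b\right) \frac{1}{2 b} = 2 \frac{14 + b}{2 b} = \frac{14 + b}{b}$)
$- 37 k{\left(L \right)} d = - 37 \frac{14 - 1}{-1} \cdot 3 = - 37 \left(\left(-1\right) 13\right) 3 = \left(-37\right) \left(-13\right) 3 = 481 \cdot 3 = 1443$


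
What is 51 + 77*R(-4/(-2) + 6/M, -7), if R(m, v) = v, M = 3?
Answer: -488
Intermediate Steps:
51 + 77*R(-4/(-2) + 6/M, -7) = 51 + 77*(-7) = 51 - 539 = -488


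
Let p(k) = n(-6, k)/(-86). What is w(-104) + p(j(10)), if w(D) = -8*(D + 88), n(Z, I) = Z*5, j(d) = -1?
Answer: 5519/43 ≈ 128.35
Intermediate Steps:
n(Z, I) = 5*Z
w(D) = -704 - 8*D (w(D) = -8*(88 + D) = -704 - 8*D)
p(k) = 15/43 (p(k) = (5*(-6))/(-86) = -30*(-1/86) = 15/43)
w(-104) + p(j(10)) = (-704 - 8*(-104)) + 15/43 = (-704 + 832) + 15/43 = 128 + 15/43 = 5519/43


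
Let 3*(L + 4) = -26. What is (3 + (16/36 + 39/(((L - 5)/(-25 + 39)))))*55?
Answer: -720445/477 ≈ -1510.4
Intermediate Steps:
L = -38/3 (L = -4 + (⅓)*(-26) = -4 - 26/3 = -38/3 ≈ -12.667)
(3 + (16/36 + 39/(((L - 5)/(-25 + 39)))))*55 = (3 + (16/36 + 39/(((-38/3 - 5)/(-25 + 39)))))*55 = (3 + (16*(1/36) + 39/((-53/3/14))))*55 = (3 + (4/9 + 39/((-53/3*1/14))))*55 = (3 + (4/9 + 39/(-53/42)))*55 = (3 + (4/9 + 39*(-42/53)))*55 = (3 + (4/9 - 1638/53))*55 = (3 - 14530/477)*55 = -13099/477*55 = -720445/477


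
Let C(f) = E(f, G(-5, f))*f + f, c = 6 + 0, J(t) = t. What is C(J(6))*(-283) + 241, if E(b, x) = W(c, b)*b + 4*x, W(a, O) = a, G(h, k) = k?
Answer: -103337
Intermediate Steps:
c = 6
E(b, x) = 4*x + 6*b (E(b, x) = 6*b + 4*x = 4*x + 6*b)
C(f) = f + 10*f² (C(f) = (4*f + 6*f)*f + f = (10*f)*f + f = 10*f² + f = f + 10*f²)
C(J(6))*(-283) + 241 = (6*(1 + 10*6))*(-283) + 241 = (6*(1 + 60))*(-283) + 241 = (6*61)*(-283) + 241 = 366*(-283) + 241 = -103578 + 241 = -103337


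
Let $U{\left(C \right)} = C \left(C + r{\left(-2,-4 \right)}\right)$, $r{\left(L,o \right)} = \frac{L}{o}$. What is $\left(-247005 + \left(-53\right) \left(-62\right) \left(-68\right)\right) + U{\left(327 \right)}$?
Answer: $- \frac{726721}{2} \approx -3.6336 \cdot 10^{5}$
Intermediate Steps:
$U{\left(C \right)} = C \left(\frac{1}{2} + C\right)$ ($U{\left(C \right)} = C \left(C - \frac{2}{-4}\right) = C \left(C - - \frac{1}{2}\right) = C \left(C + \frac{1}{2}\right) = C \left(\frac{1}{2} + C\right)$)
$\left(-247005 + \left(-53\right) \left(-62\right) \left(-68\right)\right) + U{\left(327 \right)} = \left(-247005 + \left(-53\right) \left(-62\right) \left(-68\right)\right) + 327 \left(\frac{1}{2} + 327\right) = \left(-247005 + 3286 \left(-68\right)\right) + 327 \cdot \frac{655}{2} = \left(-247005 - 223448\right) + \frac{214185}{2} = -470453 + \frac{214185}{2} = - \frac{726721}{2}$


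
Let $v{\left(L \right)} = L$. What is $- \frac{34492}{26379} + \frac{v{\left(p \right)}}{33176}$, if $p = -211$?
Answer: $- \frac{1149872561}{875149704} \approx -1.3139$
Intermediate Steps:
$- \frac{34492}{26379} + \frac{v{\left(p \right)}}{33176} = - \frac{34492}{26379} - \frac{211}{33176} = - \frac{1149872561}{875149704}$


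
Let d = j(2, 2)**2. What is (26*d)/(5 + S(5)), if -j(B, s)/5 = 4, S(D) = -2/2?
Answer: 2600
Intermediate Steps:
S(D) = -1 (S(D) = -2*1/2 = -1)
j(B, s) = -20 (j(B, s) = -5*4 = -20)
d = 400 (d = (-20)**2 = 400)
(26*d)/(5 + S(5)) = (26*400)/(5 - 1) = 10400/4 = (1/4)*10400 = 2600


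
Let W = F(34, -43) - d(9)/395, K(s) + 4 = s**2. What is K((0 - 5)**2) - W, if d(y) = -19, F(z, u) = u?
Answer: 262261/395 ≈ 663.95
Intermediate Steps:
K(s) = -4 + s**2
W = -16966/395 (W = -43 - (-19)/395 = -43 - 1*(-19/395) = -43 + 19/395 = -16966/395 ≈ -42.952)
K((0 - 5)**2) - W = (-4 + ((0 - 5)**2)**2) - 1*(-16966/395) = (-4 + ((-5)**2)**2) + 16966/395 = (-4 + 25**2) + 16966/395 = (-4 + 625) + 16966/395 = 621 + 16966/395 = 262261/395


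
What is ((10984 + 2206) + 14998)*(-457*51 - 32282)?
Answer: -1566942732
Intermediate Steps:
((10984 + 2206) + 14998)*(-457*51 - 32282) = (13190 + 14998)*(-23307 - 32282) = 28188*(-55589) = -1566942732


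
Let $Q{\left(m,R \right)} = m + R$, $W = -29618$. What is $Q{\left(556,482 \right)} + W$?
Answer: $-28580$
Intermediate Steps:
$Q{\left(m,R \right)} = R + m$
$Q{\left(556,482 \right)} + W = \left(482 + 556\right) - 29618 = 1038 - 29618 = -28580$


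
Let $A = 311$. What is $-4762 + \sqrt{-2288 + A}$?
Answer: $-4762 + i \sqrt{1977} \approx -4762.0 + 44.463 i$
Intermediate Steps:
$-4762 + \sqrt{-2288 + A} = -4762 + \sqrt{-2288 + 311} = -4762 + \sqrt{-1977} = -4762 + i \sqrt{1977}$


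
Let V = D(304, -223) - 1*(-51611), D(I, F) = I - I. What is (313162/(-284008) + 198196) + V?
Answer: 35473436647/142004 ≈ 2.4981e+5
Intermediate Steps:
D(I, F) = 0
V = 51611 (V = 0 - 1*(-51611) = 0 + 51611 = 51611)
(313162/(-284008) + 198196) + V = (313162/(-284008) + 198196) + 51611 = (313162*(-1/284008) + 198196) + 51611 = (-156581/142004 + 198196) + 51611 = 28144468203/142004 + 51611 = 35473436647/142004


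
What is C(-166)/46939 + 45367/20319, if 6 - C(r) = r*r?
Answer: 1569693163/953753541 ≈ 1.6458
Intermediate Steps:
C(r) = 6 - r**2 (C(r) = 6 - r*r = 6 - r**2)
C(-166)/46939 + 45367/20319 = (6 - 1*(-166)**2)/46939 + 45367/20319 = (6 - 1*27556)*(1/46939) + 45367*(1/20319) = (6 - 27556)*(1/46939) + 45367/20319 = -27550*1/46939 + 45367/20319 = -27550/46939 + 45367/20319 = 1569693163/953753541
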